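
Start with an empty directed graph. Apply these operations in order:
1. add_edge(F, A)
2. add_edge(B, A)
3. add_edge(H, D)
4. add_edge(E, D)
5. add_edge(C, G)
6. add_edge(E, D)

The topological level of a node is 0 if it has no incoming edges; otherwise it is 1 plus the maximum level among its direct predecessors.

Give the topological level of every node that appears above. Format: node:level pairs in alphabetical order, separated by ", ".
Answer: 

Op 1: add_edge(F, A). Edges now: 1
Op 2: add_edge(B, A). Edges now: 2
Op 3: add_edge(H, D). Edges now: 3
Op 4: add_edge(E, D). Edges now: 4
Op 5: add_edge(C, G). Edges now: 5
Op 6: add_edge(E, D) (duplicate, no change). Edges now: 5
Compute levels (Kahn BFS):
  sources (in-degree 0): B, C, E, F, H
  process B: level=0
    B->A: in-degree(A)=1, level(A)>=1
  process C: level=0
    C->G: in-degree(G)=0, level(G)=1, enqueue
  process E: level=0
    E->D: in-degree(D)=1, level(D)>=1
  process F: level=0
    F->A: in-degree(A)=0, level(A)=1, enqueue
  process H: level=0
    H->D: in-degree(D)=0, level(D)=1, enqueue
  process G: level=1
  process A: level=1
  process D: level=1
All levels: A:1, B:0, C:0, D:1, E:0, F:0, G:1, H:0

Answer: A:1, B:0, C:0, D:1, E:0, F:0, G:1, H:0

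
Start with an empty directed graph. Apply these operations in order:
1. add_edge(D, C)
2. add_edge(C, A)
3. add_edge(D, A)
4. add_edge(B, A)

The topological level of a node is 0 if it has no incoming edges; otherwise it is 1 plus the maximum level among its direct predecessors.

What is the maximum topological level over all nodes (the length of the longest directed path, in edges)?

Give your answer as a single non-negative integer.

Op 1: add_edge(D, C). Edges now: 1
Op 2: add_edge(C, A). Edges now: 2
Op 3: add_edge(D, A). Edges now: 3
Op 4: add_edge(B, A). Edges now: 4
Compute levels (Kahn BFS):
  sources (in-degree 0): B, D
  process B: level=0
    B->A: in-degree(A)=2, level(A)>=1
  process D: level=0
    D->A: in-degree(A)=1, level(A)>=1
    D->C: in-degree(C)=0, level(C)=1, enqueue
  process C: level=1
    C->A: in-degree(A)=0, level(A)=2, enqueue
  process A: level=2
All levels: A:2, B:0, C:1, D:0
max level = 2

Answer: 2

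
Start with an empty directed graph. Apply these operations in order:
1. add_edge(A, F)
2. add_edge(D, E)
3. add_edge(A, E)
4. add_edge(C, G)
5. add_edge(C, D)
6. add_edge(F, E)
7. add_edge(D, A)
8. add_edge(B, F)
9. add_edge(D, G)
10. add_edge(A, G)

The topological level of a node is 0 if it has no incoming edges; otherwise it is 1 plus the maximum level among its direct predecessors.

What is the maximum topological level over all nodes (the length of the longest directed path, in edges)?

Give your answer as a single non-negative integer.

Answer: 4

Derivation:
Op 1: add_edge(A, F). Edges now: 1
Op 2: add_edge(D, E). Edges now: 2
Op 3: add_edge(A, E). Edges now: 3
Op 4: add_edge(C, G). Edges now: 4
Op 5: add_edge(C, D). Edges now: 5
Op 6: add_edge(F, E). Edges now: 6
Op 7: add_edge(D, A). Edges now: 7
Op 8: add_edge(B, F). Edges now: 8
Op 9: add_edge(D, G). Edges now: 9
Op 10: add_edge(A, G). Edges now: 10
Compute levels (Kahn BFS):
  sources (in-degree 0): B, C
  process B: level=0
    B->F: in-degree(F)=1, level(F)>=1
  process C: level=0
    C->D: in-degree(D)=0, level(D)=1, enqueue
    C->G: in-degree(G)=2, level(G)>=1
  process D: level=1
    D->A: in-degree(A)=0, level(A)=2, enqueue
    D->E: in-degree(E)=2, level(E)>=2
    D->G: in-degree(G)=1, level(G)>=2
  process A: level=2
    A->E: in-degree(E)=1, level(E)>=3
    A->F: in-degree(F)=0, level(F)=3, enqueue
    A->G: in-degree(G)=0, level(G)=3, enqueue
  process F: level=3
    F->E: in-degree(E)=0, level(E)=4, enqueue
  process G: level=3
  process E: level=4
All levels: A:2, B:0, C:0, D:1, E:4, F:3, G:3
max level = 4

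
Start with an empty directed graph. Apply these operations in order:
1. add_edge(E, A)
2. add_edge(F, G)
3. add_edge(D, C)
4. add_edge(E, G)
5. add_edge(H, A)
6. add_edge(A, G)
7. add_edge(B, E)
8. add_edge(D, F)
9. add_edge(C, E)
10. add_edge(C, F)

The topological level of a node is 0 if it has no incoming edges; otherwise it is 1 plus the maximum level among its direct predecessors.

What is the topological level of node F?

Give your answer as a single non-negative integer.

Answer: 2

Derivation:
Op 1: add_edge(E, A). Edges now: 1
Op 2: add_edge(F, G). Edges now: 2
Op 3: add_edge(D, C). Edges now: 3
Op 4: add_edge(E, G). Edges now: 4
Op 5: add_edge(H, A). Edges now: 5
Op 6: add_edge(A, G). Edges now: 6
Op 7: add_edge(B, E). Edges now: 7
Op 8: add_edge(D, F). Edges now: 8
Op 9: add_edge(C, E). Edges now: 9
Op 10: add_edge(C, F). Edges now: 10
Compute levels (Kahn BFS):
  sources (in-degree 0): B, D, H
  process B: level=0
    B->E: in-degree(E)=1, level(E)>=1
  process D: level=0
    D->C: in-degree(C)=0, level(C)=1, enqueue
    D->F: in-degree(F)=1, level(F)>=1
  process H: level=0
    H->A: in-degree(A)=1, level(A)>=1
  process C: level=1
    C->E: in-degree(E)=0, level(E)=2, enqueue
    C->F: in-degree(F)=0, level(F)=2, enqueue
  process E: level=2
    E->A: in-degree(A)=0, level(A)=3, enqueue
    E->G: in-degree(G)=2, level(G)>=3
  process F: level=2
    F->G: in-degree(G)=1, level(G)>=3
  process A: level=3
    A->G: in-degree(G)=0, level(G)=4, enqueue
  process G: level=4
All levels: A:3, B:0, C:1, D:0, E:2, F:2, G:4, H:0
level(F) = 2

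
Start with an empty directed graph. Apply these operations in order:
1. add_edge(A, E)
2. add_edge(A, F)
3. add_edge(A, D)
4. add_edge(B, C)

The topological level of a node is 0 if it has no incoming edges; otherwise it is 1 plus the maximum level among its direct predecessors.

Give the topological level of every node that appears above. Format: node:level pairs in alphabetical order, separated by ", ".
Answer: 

Answer: A:0, B:0, C:1, D:1, E:1, F:1

Derivation:
Op 1: add_edge(A, E). Edges now: 1
Op 2: add_edge(A, F). Edges now: 2
Op 3: add_edge(A, D). Edges now: 3
Op 4: add_edge(B, C). Edges now: 4
Compute levels (Kahn BFS):
  sources (in-degree 0): A, B
  process A: level=0
    A->D: in-degree(D)=0, level(D)=1, enqueue
    A->E: in-degree(E)=0, level(E)=1, enqueue
    A->F: in-degree(F)=0, level(F)=1, enqueue
  process B: level=0
    B->C: in-degree(C)=0, level(C)=1, enqueue
  process D: level=1
  process E: level=1
  process F: level=1
  process C: level=1
All levels: A:0, B:0, C:1, D:1, E:1, F:1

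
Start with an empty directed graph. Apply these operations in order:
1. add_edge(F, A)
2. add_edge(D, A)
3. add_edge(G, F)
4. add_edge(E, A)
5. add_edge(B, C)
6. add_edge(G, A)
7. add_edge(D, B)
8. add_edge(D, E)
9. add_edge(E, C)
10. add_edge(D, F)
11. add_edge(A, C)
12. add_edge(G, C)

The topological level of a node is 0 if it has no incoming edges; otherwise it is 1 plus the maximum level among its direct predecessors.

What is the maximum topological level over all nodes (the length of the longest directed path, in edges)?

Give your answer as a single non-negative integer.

Op 1: add_edge(F, A). Edges now: 1
Op 2: add_edge(D, A). Edges now: 2
Op 3: add_edge(G, F). Edges now: 3
Op 4: add_edge(E, A). Edges now: 4
Op 5: add_edge(B, C). Edges now: 5
Op 6: add_edge(G, A). Edges now: 6
Op 7: add_edge(D, B). Edges now: 7
Op 8: add_edge(D, E). Edges now: 8
Op 9: add_edge(E, C). Edges now: 9
Op 10: add_edge(D, F). Edges now: 10
Op 11: add_edge(A, C). Edges now: 11
Op 12: add_edge(G, C). Edges now: 12
Compute levels (Kahn BFS):
  sources (in-degree 0): D, G
  process D: level=0
    D->A: in-degree(A)=3, level(A)>=1
    D->B: in-degree(B)=0, level(B)=1, enqueue
    D->E: in-degree(E)=0, level(E)=1, enqueue
    D->F: in-degree(F)=1, level(F)>=1
  process G: level=0
    G->A: in-degree(A)=2, level(A)>=1
    G->C: in-degree(C)=3, level(C)>=1
    G->F: in-degree(F)=0, level(F)=1, enqueue
  process B: level=1
    B->C: in-degree(C)=2, level(C)>=2
  process E: level=1
    E->A: in-degree(A)=1, level(A)>=2
    E->C: in-degree(C)=1, level(C)>=2
  process F: level=1
    F->A: in-degree(A)=0, level(A)=2, enqueue
  process A: level=2
    A->C: in-degree(C)=0, level(C)=3, enqueue
  process C: level=3
All levels: A:2, B:1, C:3, D:0, E:1, F:1, G:0
max level = 3

Answer: 3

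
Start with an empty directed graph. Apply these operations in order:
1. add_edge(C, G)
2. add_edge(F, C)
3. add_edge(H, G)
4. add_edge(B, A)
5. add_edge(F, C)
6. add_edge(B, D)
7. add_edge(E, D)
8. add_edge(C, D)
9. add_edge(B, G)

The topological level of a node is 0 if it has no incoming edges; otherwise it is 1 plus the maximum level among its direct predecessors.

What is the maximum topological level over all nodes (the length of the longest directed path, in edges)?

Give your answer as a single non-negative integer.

Op 1: add_edge(C, G). Edges now: 1
Op 2: add_edge(F, C). Edges now: 2
Op 3: add_edge(H, G). Edges now: 3
Op 4: add_edge(B, A). Edges now: 4
Op 5: add_edge(F, C) (duplicate, no change). Edges now: 4
Op 6: add_edge(B, D). Edges now: 5
Op 7: add_edge(E, D). Edges now: 6
Op 8: add_edge(C, D). Edges now: 7
Op 9: add_edge(B, G). Edges now: 8
Compute levels (Kahn BFS):
  sources (in-degree 0): B, E, F, H
  process B: level=0
    B->A: in-degree(A)=0, level(A)=1, enqueue
    B->D: in-degree(D)=2, level(D)>=1
    B->G: in-degree(G)=2, level(G)>=1
  process E: level=0
    E->D: in-degree(D)=1, level(D)>=1
  process F: level=0
    F->C: in-degree(C)=0, level(C)=1, enqueue
  process H: level=0
    H->G: in-degree(G)=1, level(G)>=1
  process A: level=1
  process C: level=1
    C->D: in-degree(D)=0, level(D)=2, enqueue
    C->G: in-degree(G)=0, level(G)=2, enqueue
  process D: level=2
  process G: level=2
All levels: A:1, B:0, C:1, D:2, E:0, F:0, G:2, H:0
max level = 2

Answer: 2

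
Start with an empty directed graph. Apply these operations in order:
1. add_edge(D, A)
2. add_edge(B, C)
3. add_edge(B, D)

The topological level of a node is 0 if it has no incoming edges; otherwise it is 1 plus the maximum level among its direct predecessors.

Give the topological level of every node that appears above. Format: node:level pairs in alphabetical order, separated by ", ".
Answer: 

Answer: A:2, B:0, C:1, D:1

Derivation:
Op 1: add_edge(D, A). Edges now: 1
Op 2: add_edge(B, C). Edges now: 2
Op 3: add_edge(B, D). Edges now: 3
Compute levels (Kahn BFS):
  sources (in-degree 0): B
  process B: level=0
    B->C: in-degree(C)=0, level(C)=1, enqueue
    B->D: in-degree(D)=0, level(D)=1, enqueue
  process C: level=1
  process D: level=1
    D->A: in-degree(A)=0, level(A)=2, enqueue
  process A: level=2
All levels: A:2, B:0, C:1, D:1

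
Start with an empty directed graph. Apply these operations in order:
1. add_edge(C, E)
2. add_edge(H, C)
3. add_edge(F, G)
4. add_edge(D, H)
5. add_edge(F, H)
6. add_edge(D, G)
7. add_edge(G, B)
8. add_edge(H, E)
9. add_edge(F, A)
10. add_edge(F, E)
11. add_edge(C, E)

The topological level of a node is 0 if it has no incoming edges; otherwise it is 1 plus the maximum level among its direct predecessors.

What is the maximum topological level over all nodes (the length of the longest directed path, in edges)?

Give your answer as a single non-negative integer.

Op 1: add_edge(C, E). Edges now: 1
Op 2: add_edge(H, C). Edges now: 2
Op 3: add_edge(F, G). Edges now: 3
Op 4: add_edge(D, H). Edges now: 4
Op 5: add_edge(F, H). Edges now: 5
Op 6: add_edge(D, G). Edges now: 6
Op 7: add_edge(G, B). Edges now: 7
Op 8: add_edge(H, E). Edges now: 8
Op 9: add_edge(F, A). Edges now: 9
Op 10: add_edge(F, E). Edges now: 10
Op 11: add_edge(C, E) (duplicate, no change). Edges now: 10
Compute levels (Kahn BFS):
  sources (in-degree 0): D, F
  process D: level=0
    D->G: in-degree(G)=1, level(G)>=1
    D->H: in-degree(H)=1, level(H)>=1
  process F: level=0
    F->A: in-degree(A)=0, level(A)=1, enqueue
    F->E: in-degree(E)=2, level(E)>=1
    F->G: in-degree(G)=0, level(G)=1, enqueue
    F->H: in-degree(H)=0, level(H)=1, enqueue
  process A: level=1
  process G: level=1
    G->B: in-degree(B)=0, level(B)=2, enqueue
  process H: level=1
    H->C: in-degree(C)=0, level(C)=2, enqueue
    H->E: in-degree(E)=1, level(E)>=2
  process B: level=2
  process C: level=2
    C->E: in-degree(E)=0, level(E)=3, enqueue
  process E: level=3
All levels: A:1, B:2, C:2, D:0, E:3, F:0, G:1, H:1
max level = 3

Answer: 3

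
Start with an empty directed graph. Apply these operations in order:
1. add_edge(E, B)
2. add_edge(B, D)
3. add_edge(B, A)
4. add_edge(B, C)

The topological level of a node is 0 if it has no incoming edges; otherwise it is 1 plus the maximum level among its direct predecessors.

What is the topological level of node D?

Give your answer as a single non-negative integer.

Answer: 2

Derivation:
Op 1: add_edge(E, B). Edges now: 1
Op 2: add_edge(B, D). Edges now: 2
Op 3: add_edge(B, A). Edges now: 3
Op 4: add_edge(B, C). Edges now: 4
Compute levels (Kahn BFS):
  sources (in-degree 0): E
  process E: level=0
    E->B: in-degree(B)=0, level(B)=1, enqueue
  process B: level=1
    B->A: in-degree(A)=0, level(A)=2, enqueue
    B->C: in-degree(C)=0, level(C)=2, enqueue
    B->D: in-degree(D)=0, level(D)=2, enqueue
  process A: level=2
  process C: level=2
  process D: level=2
All levels: A:2, B:1, C:2, D:2, E:0
level(D) = 2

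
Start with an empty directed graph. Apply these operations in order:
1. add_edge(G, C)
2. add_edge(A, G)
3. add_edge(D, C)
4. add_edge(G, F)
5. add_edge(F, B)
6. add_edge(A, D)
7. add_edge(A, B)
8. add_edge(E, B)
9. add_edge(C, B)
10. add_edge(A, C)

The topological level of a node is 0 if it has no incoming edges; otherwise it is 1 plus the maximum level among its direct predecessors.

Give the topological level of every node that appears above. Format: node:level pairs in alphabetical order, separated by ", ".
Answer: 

Answer: A:0, B:3, C:2, D:1, E:0, F:2, G:1

Derivation:
Op 1: add_edge(G, C). Edges now: 1
Op 2: add_edge(A, G). Edges now: 2
Op 3: add_edge(D, C). Edges now: 3
Op 4: add_edge(G, F). Edges now: 4
Op 5: add_edge(F, B). Edges now: 5
Op 6: add_edge(A, D). Edges now: 6
Op 7: add_edge(A, B). Edges now: 7
Op 8: add_edge(E, B). Edges now: 8
Op 9: add_edge(C, B). Edges now: 9
Op 10: add_edge(A, C). Edges now: 10
Compute levels (Kahn BFS):
  sources (in-degree 0): A, E
  process A: level=0
    A->B: in-degree(B)=3, level(B)>=1
    A->C: in-degree(C)=2, level(C)>=1
    A->D: in-degree(D)=0, level(D)=1, enqueue
    A->G: in-degree(G)=0, level(G)=1, enqueue
  process E: level=0
    E->B: in-degree(B)=2, level(B)>=1
  process D: level=1
    D->C: in-degree(C)=1, level(C)>=2
  process G: level=1
    G->C: in-degree(C)=0, level(C)=2, enqueue
    G->F: in-degree(F)=0, level(F)=2, enqueue
  process C: level=2
    C->B: in-degree(B)=1, level(B)>=3
  process F: level=2
    F->B: in-degree(B)=0, level(B)=3, enqueue
  process B: level=3
All levels: A:0, B:3, C:2, D:1, E:0, F:2, G:1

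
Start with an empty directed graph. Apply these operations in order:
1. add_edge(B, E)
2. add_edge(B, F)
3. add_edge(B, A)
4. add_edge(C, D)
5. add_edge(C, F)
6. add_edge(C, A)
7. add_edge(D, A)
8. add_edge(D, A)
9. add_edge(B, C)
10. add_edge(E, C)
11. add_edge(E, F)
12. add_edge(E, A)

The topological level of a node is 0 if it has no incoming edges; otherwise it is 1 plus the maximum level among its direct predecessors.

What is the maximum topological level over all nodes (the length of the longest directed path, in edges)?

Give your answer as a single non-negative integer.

Op 1: add_edge(B, E). Edges now: 1
Op 2: add_edge(B, F). Edges now: 2
Op 3: add_edge(B, A). Edges now: 3
Op 4: add_edge(C, D). Edges now: 4
Op 5: add_edge(C, F). Edges now: 5
Op 6: add_edge(C, A). Edges now: 6
Op 7: add_edge(D, A). Edges now: 7
Op 8: add_edge(D, A) (duplicate, no change). Edges now: 7
Op 9: add_edge(B, C). Edges now: 8
Op 10: add_edge(E, C). Edges now: 9
Op 11: add_edge(E, F). Edges now: 10
Op 12: add_edge(E, A). Edges now: 11
Compute levels (Kahn BFS):
  sources (in-degree 0): B
  process B: level=0
    B->A: in-degree(A)=3, level(A)>=1
    B->C: in-degree(C)=1, level(C)>=1
    B->E: in-degree(E)=0, level(E)=1, enqueue
    B->F: in-degree(F)=2, level(F)>=1
  process E: level=1
    E->A: in-degree(A)=2, level(A)>=2
    E->C: in-degree(C)=0, level(C)=2, enqueue
    E->F: in-degree(F)=1, level(F)>=2
  process C: level=2
    C->A: in-degree(A)=1, level(A)>=3
    C->D: in-degree(D)=0, level(D)=3, enqueue
    C->F: in-degree(F)=0, level(F)=3, enqueue
  process D: level=3
    D->A: in-degree(A)=0, level(A)=4, enqueue
  process F: level=3
  process A: level=4
All levels: A:4, B:0, C:2, D:3, E:1, F:3
max level = 4

Answer: 4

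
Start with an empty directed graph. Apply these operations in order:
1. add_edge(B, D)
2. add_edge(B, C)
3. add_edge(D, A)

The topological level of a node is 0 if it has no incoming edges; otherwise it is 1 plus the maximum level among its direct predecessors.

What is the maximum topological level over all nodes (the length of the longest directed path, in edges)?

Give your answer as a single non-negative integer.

Op 1: add_edge(B, D). Edges now: 1
Op 2: add_edge(B, C). Edges now: 2
Op 3: add_edge(D, A). Edges now: 3
Compute levels (Kahn BFS):
  sources (in-degree 0): B
  process B: level=0
    B->C: in-degree(C)=0, level(C)=1, enqueue
    B->D: in-degree(D)=0, level(D)=1, enqueue
  process C: level=1
  process D: level=1
    D->A: in-degree(A)=0, level(A)=2, enqueue
  process A: level=2
All levels: A:2, B:0, C:1, D:1
max level = 2

Answer: 2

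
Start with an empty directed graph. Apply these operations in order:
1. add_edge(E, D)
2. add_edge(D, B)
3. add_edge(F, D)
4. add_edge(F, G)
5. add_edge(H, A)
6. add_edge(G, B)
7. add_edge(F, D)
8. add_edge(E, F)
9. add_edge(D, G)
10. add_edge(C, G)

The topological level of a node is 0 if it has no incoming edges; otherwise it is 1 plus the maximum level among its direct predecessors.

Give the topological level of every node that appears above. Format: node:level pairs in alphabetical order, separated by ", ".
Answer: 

Op 1: add_edge(E, D). Edges now: 1
Op 2: add_edge(D, B). Edges now: 2
Op 3: add_edge(F, D). Edges now: 3
Op 4: add_edge(F, G). Edges now: 4
Op 5: add_edge(H, A). Edges now: 5
Op 6: add_edge(G, B). Edges now: 6
Op 7: add_edge(F, D) (duplicate, no change). Edges now: 6
Op 8: add_edge(E, F). Edges now: 7
Op 9: add_edge(D, G). Edges now: 8
Op 10: add_edge(C, G). Edges now: 9
Compute levels (Kahn BFS):
  sources (in-degree 0): C, E, H
  process C: level=0
    C->G: in-degree(G)=2, level(G)>=1
  process E: level=0
    E->D: in-degree(D)=1, level(D)>=1
    E->F: in-degree(F)=0, level(F)=1, enqueue
  process H: level=0
    H->A: in-degree(A)=0, level(A)=1, enqueue
  process F: level=1
    F->D: in-degree(D)=0, level(D)=2, enqueue
    F->G: in-degree(G)=1, level(G)>=2
  process A: level=1
  process D: level=2
    D->B: in-degree(B)=1, level(B)>=3
    D->G: in-degree(G)=0, level(G)=3, enqueue
  process G: level=3
    G->B: in-degree(B)=0, level(B)=4, enqueue
  process B: level=4
All levels: A:1, B:4, C:0, D:2, E:0, F:1, G:3, H:0

Answer: A:1, B:4, C:0, D:2, E:0, F:1, G:3, H:0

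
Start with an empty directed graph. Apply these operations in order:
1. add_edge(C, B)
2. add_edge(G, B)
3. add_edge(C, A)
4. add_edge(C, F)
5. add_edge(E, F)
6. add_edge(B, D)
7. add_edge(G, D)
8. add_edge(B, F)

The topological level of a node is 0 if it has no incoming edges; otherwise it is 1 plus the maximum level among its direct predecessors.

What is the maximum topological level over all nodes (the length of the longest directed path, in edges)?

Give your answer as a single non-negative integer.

Answer: 2

Derivation:
Op 1: add_edge(C, B). Edges now: 1
Op 2: add_edge(G, B). Edges now: 2
Op 3: add_edge(C, A). Edges now: 3
Op 4: add_edge(C, F). Edges now: 4
Op 5: add_edge(E, F). Edges now: 5
Op 6: add_edge(B, D). Edges now: 6
Op 7: add_edge(G, D). Edges now: 7
Op 8: add_edge(B, F). Edges now: 8
Compute levels (Kahn BFS):
  sources (in-degree 0): C, E, G
  process C: level=0
    C->A: in-degree(A)=0, level(A)=1, enqueue
    C->B: in-degree(B)=1, level(B)>=1
    C->F: in-degree(F)=2, level(F)>=1
  process E: level=0
    E->F: in-degree(F)=1, level(F)>=1
  process G: level=0
    G->B: in-degree(B)=0, level(B)=1, enqueue
    G->D: in-degree(D)=1, level(D)>=1
  process A: level=1
  process B: level=1
    B->D: in-degree(D)=0, level(D)=2, enqueue
    B->F: in-degree(F)=0, level(F)=2, enqueue
  process D: level=2
  process F: level=2
All levels: A:1, B:1, C:0, D:2, E:0, F:2, G:0
max level = 2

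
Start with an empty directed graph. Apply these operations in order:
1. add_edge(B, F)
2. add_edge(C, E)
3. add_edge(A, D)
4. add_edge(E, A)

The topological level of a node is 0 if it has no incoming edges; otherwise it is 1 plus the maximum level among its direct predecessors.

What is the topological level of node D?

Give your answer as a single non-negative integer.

Op 1: add_edge(B, F). Edges now: 1
Op 2: add_edge(C, E). Edges now: 2
Op 3: add_edge(A, D). Edges now: 3
Op 4: add_edge(E, A). Edges now: 4
Compute levels (Kahn BFS):
  sources (in-degree 0): B, C
  process B: level=0
    B->F: in-degree(F)=0, level(F)=1, enqueue
  process C: level=0
    C->E: in-degree(E)=0, level(E)=1, enqueue
  process F: level=1
  process E: level=1
    E->A: in-degree(A)=0, level(A)=2, enqueue
  process A: level=2
    A->D: in-degree(D)=0, level(D)=3, enqueue
  process D: level=3
All levels: A:2, B:0, C:0, D:3, E:1, F:1
level(D) = 3

Answer: 3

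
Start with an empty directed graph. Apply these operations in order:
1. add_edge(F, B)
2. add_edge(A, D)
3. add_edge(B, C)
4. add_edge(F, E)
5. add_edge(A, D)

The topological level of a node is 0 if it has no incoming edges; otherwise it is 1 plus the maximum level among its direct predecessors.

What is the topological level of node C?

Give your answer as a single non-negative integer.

Op 1: add_edge(F, B). Edges now: 1
Op 2: add_edge(A, D). Edges now: 2
Op 3: add_edge(B, C). Edges now: 3
Op 4: add_edge(F, E). Edges now: 4
Op 5: add_edge(A, D) (duplicate, no change). Edges now: 4
Compute levels (Kahn BFS):
  sources (in-degree 0): A, F
  process A: level=0
    A->D: in-degree(D)=0, level(D)=1, enqueue
  process F: level=0
    F->B: in-degree(B)=0, level(B)=1, enqueue
    F->E: in-degree(E)=0, level(E)=1, enqueue
  process D: level=1
  process B: level=1
    B->C: in-degree(C)=0, level(C)=2, enqueue
  process E: level=1
  process C: level=2
All levels: A:0, B:1, C:2, D:1, E:1, F:0
level(C) = 2

Answer: 2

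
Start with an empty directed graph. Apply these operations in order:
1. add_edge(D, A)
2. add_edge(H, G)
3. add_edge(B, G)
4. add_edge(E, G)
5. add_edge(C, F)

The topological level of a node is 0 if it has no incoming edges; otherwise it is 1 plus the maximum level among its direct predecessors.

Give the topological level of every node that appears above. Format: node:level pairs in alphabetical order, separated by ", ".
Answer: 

Answer: A:1, B:0, C:0, D:0, E:0, F:1, G:1, H:0

Derivation:
Op 1: add_edge(D, A). Edges now: 1
Op 2: add_edge(H, G). Edges now: 2
Op 3: add_edge(B, G). Edges now: 3
Op 4: add_edge(E, G). Edges now: 4
Op 5: add_edge(C, F). Edges now: 5
Compute levels (Kahn BFS):
  sources (in-degree 0): B, C, D, E, H
  process B: level=0
    B->G: in-degree(G)=2, level(G)>=1
  process C: level=0
    C->F: in-degree(F)=0, level(F)=1, enqueue
  process D: level=0
    D->A: in-degree(A)=0, level(A)=1, enqueue
  process E: level=0
    E->G: in-degree(G)=1, level(G)>=1
  process H: level=0
    H->G: in-degree(G)=0, level(G)=1, enqueue
  process F: level=1
  process A: level=1
  process G: level=1
All levels: A:1, B:0, C:0, D:0, E:0, F:1, G:1, H:0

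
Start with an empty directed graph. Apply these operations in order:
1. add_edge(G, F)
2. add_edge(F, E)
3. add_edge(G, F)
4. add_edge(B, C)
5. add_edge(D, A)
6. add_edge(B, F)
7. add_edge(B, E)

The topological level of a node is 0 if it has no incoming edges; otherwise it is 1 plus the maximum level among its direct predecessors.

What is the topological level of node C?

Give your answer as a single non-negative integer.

Answer: 1

Derivation:
Op 1: add_edge(G, F). Edges now: 1
Op 2: add_edge(F, E). Edges now: 2
Op 3: add_edge(G, F) (duplicate, no change). Edges now: 2
Op 4: add_edge(B, C). Edges now: 3
Op 5: add_edge(D, A). Edges now: 4
Op 6: add_edge(B, F). Edges now: 5
Op 7: add_edge(B, E). Edges now: 6
Compute levels (Kahn BFS):
  sources (in-degree 0): B, D, G
  process B: level=0
    B->C: in-degree(C)=0, level(C)=1, enqueue
    B->E: in-degree(E)=1, level(E)>=1
    B->F: in-degree(F)=1, level(F)>=1
  process D: level=0
    D->A: in-degree(A)=0, level(A)=1, enqueue
  process G: level=0
    G->F: in-degree(F)=0, level(F)=1, enqueue
  process C: level=1
  process A: level=1
  process F: level=1
    F->E: in-degree(E)=0, level(E)=2, enqueue
  process E: level=2
All levels: A:1, B:0, C:1, D:0, E:2, F:1, G:0
level(C) = 1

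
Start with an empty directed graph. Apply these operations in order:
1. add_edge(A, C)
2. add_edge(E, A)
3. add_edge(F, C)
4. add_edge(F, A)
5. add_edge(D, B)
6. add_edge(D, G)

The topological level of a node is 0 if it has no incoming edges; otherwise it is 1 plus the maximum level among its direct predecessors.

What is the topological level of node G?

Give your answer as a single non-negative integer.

Op 1: add_edge(A, C). Edges now: 1
Op 2: add_edge(E, A). Edges now: 2
Op 3: add_edge(F, C). Edges now: 3
Op 4: add_edge(F, A). Edges now: 4
Op 5: add_edge(D, B). Edges now: 5
Op 6: add_edge(D, G). Edges now: 6
Compute levels (Kahn BFS):
  sources (in-degree 0): D, E, F
  process D: level=0
    D->B: in-degree(B)=0, level(B)=1, enqueue
    D->G: in-degree(G)=0, level(G)=1, enqueue
  process E: level=0
    E->A: in-degree(A)=1, level(A)>=1
  process F: level=0
    F->A: in-degree(A)=0, level(A)=1, enqueue
    F->C: in-degree(C)=1, level(C)>=1
  process B: level=1
  process G: level=1
  process A: level=1
    A->C: in-degree(C)=0, level(C)=2, enqueue
  process C: level=2
All levels: A:1, B:1, C:2, D:0, E:0, F:0, G:1
level(G) = 1

Answer: 1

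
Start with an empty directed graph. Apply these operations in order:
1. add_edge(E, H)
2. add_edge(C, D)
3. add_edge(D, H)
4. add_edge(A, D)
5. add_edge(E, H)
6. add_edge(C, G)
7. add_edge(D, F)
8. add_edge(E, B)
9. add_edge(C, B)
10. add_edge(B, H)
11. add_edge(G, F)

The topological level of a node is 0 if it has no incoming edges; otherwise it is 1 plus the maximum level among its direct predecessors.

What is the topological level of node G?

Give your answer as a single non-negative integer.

Op 1: add_edge(E, H). Edges now: 1
Op 2: add_edge(C, D). Edges now: 2
Op 3: add_edge(D, H). Edges now: 3
Op 4: add_edge(A, D). Edges now: 4
Op 5: add_edge(E, H) (duplicate, no change). Edges now: 4
Op 6: add_edge(C, G). Edges now: 5
Op 7: add_edge(D, F). Edges now: 6
Op 8: add_edge(E, B). Edges now: 7
Op 9: add_edge(C, B). Edges now: 8
Op 10: add_edge(B, H). Edges now: 9
Op 11: add_edge(G, F). Edges now: 10
Compute levels (Kahn BFS):
  sources (in-degree 0): A, C, E
  process A: level=0
    A->D: in-degree(D)=1, level(D)>=1
  process C: level=0
    C->B: in-degree(B)=1, level(B)>=1
    C->D: in-degree(D)=0, level(D)=1, enqueue
    C->G: in-degree(G)=0, level(G)=1, enqueue
  process E: level=0
    E->B: in-degree(B)=0, level(B)=1, enqueue
    E->H: in-degree(H)=2, level(H)>=1
  process D: level=1
    D->F: in-degree(F)=1, level(F)>=2
    D->H: in-degree(H)=1, level(H)>=2
  process G: level=1
    G->F: in-degree(F)=0, level(F)=2, enqueue
  process B: level=1
    B->H: in-degree(H)=0, level(H)=2, enqueue
  process F: level=2
  process H: level=2
All levels: A:0, B:1, C:0, D:1, E:0, F:2, G:1, H:2
level(G) = 1

Answer: 1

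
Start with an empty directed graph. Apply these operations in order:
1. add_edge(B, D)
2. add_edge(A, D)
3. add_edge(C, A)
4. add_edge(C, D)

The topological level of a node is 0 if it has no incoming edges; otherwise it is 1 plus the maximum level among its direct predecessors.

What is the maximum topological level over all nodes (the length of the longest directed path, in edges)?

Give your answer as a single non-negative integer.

Answer: 2

Derivation:
Op 1: add_edge(B, D). Edges now: 1
Op 2: add_edge(A, D). Edges now: 2
Op 3: add_edge(C, A). Edges now: 3
Op 4: add_edge(C, D). Edges now: 4
Compute levels (Kahn BFS):
  sources (in-degree 0): B, C
  process B: level=0
    B->D: in-degree(D)=2, level(D)>=1
  process C: level=0
    C->A: in-degree(A)=0, level(A)=1, enqueue
    C->D: in-degree(D)=1, level(D)>=1
  process A: level=1
    A->D: in-degree(D)=0, level(D)=2, enqueue
  process D: level=2
All levels: A:1, B:0, C:0, D:2
max level = 2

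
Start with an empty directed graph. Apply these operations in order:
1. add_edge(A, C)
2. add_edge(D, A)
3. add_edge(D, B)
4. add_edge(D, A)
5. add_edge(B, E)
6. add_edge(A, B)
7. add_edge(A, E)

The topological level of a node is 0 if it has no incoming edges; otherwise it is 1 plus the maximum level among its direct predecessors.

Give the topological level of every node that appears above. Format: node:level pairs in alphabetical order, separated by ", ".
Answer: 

Answer: A:1, B:2, C:2, D:0, E:3

Derivation:
Op 1: add_edge(A, C). Edges now: 1
Op 2: add_edge(D, A). Edges now: 2
Op 3: add_edge(D, B). Edges now: 3
Op 4: add_edge(D, A) (duplicate, no change). Edges now: 3
Op 5: add_edge(B, E). Edges now: 4
Op 6: add_edge(A, B). Edges now: 5
Op 7: add_edge(A, E). Edges now: 6
Compute levels (Kahn BFS):
  sources (in-degree 0): D
  process D: level=0
    D->A: in-degree(A)=0, level(A)=1, enqueue
    D->B: in-degree(B)=1, level(B)>=1
  process A: level=1
    A->B: in-degree(B)=0, level(B)=2, enqueue
    A->C: in-degree(C)=0, level(C)=2, enqueue
    A->E: in-degree(E)=1, level(E)>=2
  process B: level=2
    B->E: in-degree(E)=0, level(E)=3, enqueue
  process C: level=2
  process E: level=3
All levels: A:1, B:2, C:2, D:0, E:3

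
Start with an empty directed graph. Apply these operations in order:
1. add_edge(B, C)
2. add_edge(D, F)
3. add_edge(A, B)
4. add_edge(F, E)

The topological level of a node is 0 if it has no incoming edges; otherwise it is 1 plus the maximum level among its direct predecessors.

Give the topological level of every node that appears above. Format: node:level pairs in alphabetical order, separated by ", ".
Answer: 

Op 1: add_edge(B, C). Edges now: 1
Op 2: add_edge(D, F). Edges now: 2
Op 3: add_edge(A, B). Edges now: 3
Op 4: add_edge(F, E). Edges now: 4
Compute levels (Kahn BFS):
  sources (in-degree 0): A, D
  process A: level=0
    A->B: in-degree(B)=0, level(B)=1, enqueue
  process D: level=0
    D->F: in-degree(F)=0, level(F)=1, enqueue
  process B: level=1
    B->C: in-degree(C)=0, level(C)=2, enqueue
  process F: level=1
    F->E: in-degree(E)=0, level(E)=2, enqueue
  process C: level=2
  process E: level=2
All levels: A:0, B:1, C:2, D:0, E:2, F:1

Answer: A:0, B:1, C:2, D:0, E:2, F:1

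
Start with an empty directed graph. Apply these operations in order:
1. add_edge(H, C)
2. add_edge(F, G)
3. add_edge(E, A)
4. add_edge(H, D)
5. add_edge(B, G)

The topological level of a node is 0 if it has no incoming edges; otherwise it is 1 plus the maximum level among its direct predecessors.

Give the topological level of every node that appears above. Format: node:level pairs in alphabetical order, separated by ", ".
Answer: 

Answer: A:1, B:0, C:1, D:1, E:0, F:0, G:1, H:0

Derivation:
Op 1: add_edge(H, C). Edges now: 1
Op 2: add_edge(F, G). Edges now: 2
Op 3: add_edge(E, A). Edges now: 3
Op 4: add_edge(H, D). Edges now: 4
Op 5: add_edge(B, G). Edges now: 5
Compute levels (Kahn BFS):
  sources (in-degree 0): B, E, F, H
  process B: level=0
    B->G: in-degree(G)=1, level(G)>=1
  process E: level=0
    E->A: in-degree(A)=0, level(A)=1, enqueue
  process F: level=0
    F->G: in-degree(G)=0, level(G)=1, enqueue
  process H: level=0
    H->C: in-degree(C)=0, level(C)=1, enqueue
    H->D: in-degree(D)=0, level(D)=1, enqueue
  process A: level=1
  process G: level=1
  process C: level=1
  process D: level=1
All levels: A:1, B:0, C:1, D:1, E:0, F:0, G:1, H:0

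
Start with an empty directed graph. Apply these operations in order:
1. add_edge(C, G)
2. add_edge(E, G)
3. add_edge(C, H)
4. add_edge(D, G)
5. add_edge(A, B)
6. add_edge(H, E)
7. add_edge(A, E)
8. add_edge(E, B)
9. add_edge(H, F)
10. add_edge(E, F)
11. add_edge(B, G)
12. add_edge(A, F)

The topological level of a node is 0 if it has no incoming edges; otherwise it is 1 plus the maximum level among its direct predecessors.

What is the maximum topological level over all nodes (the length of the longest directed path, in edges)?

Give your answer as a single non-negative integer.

Op 1: add_edge(C, G). Edges now: 1
Op 2: add_edge(E, G). Edges now: 2
Op 3: add_edge(C, H). Edges now: 3
Op 4: add_edge(D, G). Edges now: 4
Op 5: add_edge(A, B). Edges now: 5
Op 6: add_edge(H, E). Edges now: 6
Op 7: add_edge(A, E). Edges now: 7
Op 8: add_edge(E, B). Edges now: 8
Op 9: add_edge(H, F). Edges now: 9
Op 10: add_edge(E, F). Edges now: 10
Op 11: add_edge(B, G). Edges now: 11
Op 12: add_edge(A, F). Edges now: 12
Compute levels (Kahn BFS):
  sources (in-degree 0): A, C, D
  process A: level=0
    A->B: in-degree(B)=1, level(B)>=1
    A->E: in-degree(E)=1, level(E)>=1
    A->F: in-degree(F)=2, level(F)>=1
  process C: level=0
    C->G: in-degree(G)=3, level(G)>=1
    C->H: in-degree(H)=0, level(H)=1, enqueue
  process D: level=0
    D->G: in-degree(G)=2, level(G)>=1
  process H: level=1
    H->E: in-degree(E)=0, level(E)=2, enqueue
    H->F: in-degree(F)=1, level(F)>=2
  process E: level=2
    E->B: in-degree(B)=0, level(B)=3, enqueue
    E->F: in-degree(F)=0, level(F)=3, enqueue
    E->G: in-degree(G)=1, level(G)>=3
  process B: level=3
    B->G: in-degree(G)=0, level(G)=4, enqueue
  process F: level=3
  process G: level=4
All levels: A:0, B:3, C:0, D:0, E:2, F:3, G:4, H:1
max level = 4

Answer: 4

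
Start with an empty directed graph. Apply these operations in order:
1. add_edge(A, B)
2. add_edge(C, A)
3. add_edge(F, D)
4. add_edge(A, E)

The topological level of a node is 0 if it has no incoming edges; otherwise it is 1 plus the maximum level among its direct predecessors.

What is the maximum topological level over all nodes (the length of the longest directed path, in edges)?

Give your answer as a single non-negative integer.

Op 1: add_edge(A, B). Edges now: 1
Op 2: add_edge(C, A). Edges now: 2
Op 3: add_edge(F, D). Edges now: 3
Op 4: add_edge(A, E). Edges now: 4
Compute levels (Kahn BFS):
  sources (in-degree 0): C, F
  process C: level=0
    C->A: in-degree(A)=0, level(A)=1, enqueue
  process F: level=0
    F->D: in-degree(D)=0, level(D)=1, enqueue
  process A: level=1
    A->B: in-degree(B)=0, level(B)=2, enqueue
    A->E: in-degree(E)=0, level(E)=2, enqueue
  process D: level=1
  process B: level=2
  process E: level=2
All levels: A:1, B:2, C:0, D:1, E:2, F:0
max level = 2

Answer: 2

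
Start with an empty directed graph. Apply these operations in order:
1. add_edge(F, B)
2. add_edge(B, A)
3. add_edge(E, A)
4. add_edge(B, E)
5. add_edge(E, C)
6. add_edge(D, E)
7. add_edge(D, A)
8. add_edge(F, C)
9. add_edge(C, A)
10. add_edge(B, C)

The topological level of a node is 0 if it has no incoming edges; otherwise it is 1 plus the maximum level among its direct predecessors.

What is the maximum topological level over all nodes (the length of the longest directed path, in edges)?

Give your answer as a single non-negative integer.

Answer: 4

Derivation:
Op 1: add_edge(F, B). Edges now: 1
Op 2: add_edge(B, A). Edges now: 2
Op 3: add_edge(E, A). Edges now: 3
Op 4: add_edge(B, E). Edges now: 4
Op 5: add_edge(E, C). Edges now: 5
Op 6: add_edge(D, E). Edges now: 6
Op 7: add_edge(D, A). Edges now: 7
Op 8: add_edge(F, C). Edges now: 8
Op 9: add_edge(C, A). Edges now: 9
Op 10: add_edge(B, C). Edges now: 10
Compute levels (Kahn BFS):
  sources (in-degree 0): D, F
  process D: level=0
    D->A: in-degree(A)=3, level(A)>=1
    D->E: in-degree(E)=1, level(E)>=1
  process F: level=0
    F->B: in-degree(B)=0, level(B)=1, enqueue
    F->C: in-degree(C)=2, level(C)>=1
  process B: level=1
    B->A: in-degree(A)=2, level(A)>=2
    B->C: in-degree(C)=1, level(C)>=2
    B->E: in-degree(E)=0, level(E)=2, enqueue
  process E: level=2
    E->A: in-degree(A)=1, level(A)>=3
    E->C: in-degree(C)=0, level(C)=3, enqueue
  process C: level=3
    C->A: in-degree(A)=0, level(A)=4, enqueue
  process A: level=4
All levels: A:4, B:1, C:3, D:0, E:2, F:0
max level = 4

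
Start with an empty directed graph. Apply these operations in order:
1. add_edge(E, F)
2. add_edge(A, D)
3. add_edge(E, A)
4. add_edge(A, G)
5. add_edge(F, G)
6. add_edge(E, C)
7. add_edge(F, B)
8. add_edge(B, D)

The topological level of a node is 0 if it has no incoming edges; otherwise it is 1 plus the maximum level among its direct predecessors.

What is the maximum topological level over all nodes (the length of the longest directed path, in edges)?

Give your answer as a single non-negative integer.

Op 1: add_edge(E, F). Edges now: 1
Op 2: add_edge(A, D). Edges now: 2
Op 3: add_edge(E, A). Edges now: 3
Op 4: add_edge(A, G). Edges now: 4
Op 5: add_edge(F, G). Edges now: 5
Op 6: add_edge(E, C). Edges now: 6
Op 7: add_edge(F, B). Edges now: 7
Op 8: add_edge(B, D). Edges now: 8
Compute levels (Kahn BFS):
  sources (in-degree 0): E
  process E: level=0
    E->A: in-degree(A)=0, level(A)=1, enqueue
    E->C: in-degree(C)=0, level(C)=1, enqueue
    E->F: in-degree(F)=0, level(F)=1, enqueue
  process A: level=1
    A->D: in-degree(D)=1, level(D)>=2
    A->G: in-degree(G)=1, level(G)>=2
  process C: level=1
  process F: level=1
    F->B: in-degree(B)=0, level(B)=2, enqueue
    F->G: in-degree(G)=0, level(G)=2, enqueue
  process B: level=2
    B->D: in-degree(D)=0, level(D)=3, enqueue
  process G: level=2
  process D: level=3
All levels: A:1, B:2, C:1, D:3, E:0, F:1, G:2
max level = 3

Answer: 3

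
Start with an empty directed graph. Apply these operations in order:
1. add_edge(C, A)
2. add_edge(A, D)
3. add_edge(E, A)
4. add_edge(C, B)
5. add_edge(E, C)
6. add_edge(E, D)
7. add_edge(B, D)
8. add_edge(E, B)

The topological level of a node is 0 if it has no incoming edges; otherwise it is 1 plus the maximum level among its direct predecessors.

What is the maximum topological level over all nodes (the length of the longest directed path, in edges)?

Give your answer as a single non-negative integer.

Answer: 3

Derivation:
Op 1: add_edge(C, A). Edges now: 1
Op 2: add_edge(A, D). Edges now: 2
Op 3: add_edge(E, A). Edges now: 3
Op 4: add_edge(C, B). Edges now: 4
Op 5: add_edge(E, C). Edges now: 5
Op 6: add_edge(E, D). Edges now: 6
Op 7: add_edge(B, D). Edges now: 7
Op 8: add_edge(E, B). Edges now: 8
Compute levels (Kahn BFS):
  sources (in-degree 0): E
  process E: level=0
    E->A: in-degree(A)=1, level(A)>=1
    E->B: in-degree(B)=1, level(B)>=1
    E->C: in-degree(C)=0, level(C)=1, enqueue
    E->D: in-degree(D)=2, level(D)>=1
  process C: level=1
    C->A: in-degree(A)=0, level(A)=2, enqueue
    C->B: in-degree(B)=0, level(B)=2, enqueue
  process A: level=2
    A->D: in-degree(D)=1, level(D)>=3
  process B: level=2
    B->D: in-degree(D)=0, level(D)=3, enqueue
  process D: level=3
All levels: A:2, B:2, C:1, D:3, E:0
max level = 3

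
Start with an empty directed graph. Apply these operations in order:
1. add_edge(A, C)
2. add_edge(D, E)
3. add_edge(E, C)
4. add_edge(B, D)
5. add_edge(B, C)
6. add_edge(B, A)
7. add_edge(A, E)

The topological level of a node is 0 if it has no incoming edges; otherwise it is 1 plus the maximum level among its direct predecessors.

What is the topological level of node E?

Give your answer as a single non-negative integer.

Op 1: add_edge(A, C). Edges now: 1
Op 2: add_edge(D, E). Edges now: 2
Op 3: add_edge(E, C). Edges now: 3
Op 4: add_edge(B, D). Edges now: 4
Op 5: add_edge(B, C). Edges now: 5
Op 6: add_edge(B, A). Edges now: 6
Op 7: add_edge(A, E). Edges now: 7
Compute levels (Kahn BFS):
  sources (in-degree 0): B
  process B: level=0
    B->A: in-degree(A)=0, level(A)=1, enqueue
    B->C: in-degree(C)=2, level(C)>=1
    B->D: in-degree(D)=0, level(D)=1, enqueue
  process A: level=1
    A->C: in-degree(C)=1, level(C)>=2
    A->E: in-degree(E)=1, level(E)>=2
  process D: level=1
    D->E: in-degree(E)=0, level(E)=2, enqueue
  process E: level=2
    E->C: in-degree(C)=0, level(C)=3, enqueue
  process C: level=3
All levels: A:1, B:0, C:3, D:1, E:2
level(E) = 2

Answer: 2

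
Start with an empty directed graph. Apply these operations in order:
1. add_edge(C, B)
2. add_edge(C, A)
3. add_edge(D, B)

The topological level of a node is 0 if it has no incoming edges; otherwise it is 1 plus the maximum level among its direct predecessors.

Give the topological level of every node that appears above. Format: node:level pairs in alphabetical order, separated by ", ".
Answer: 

Answer: A:1, B:1, C:0, D:0

Derivation:
Op 1: add_edge(C, B). Edges now: 1
Op 2: add_edge(C, A). Edges now: 2
Op 3: add_edge(D, B). Edges now: 3
Compute levels (Kahn BFS):
  sources (in-degree 0): C, D
  process C: level=0
    C->A: in-degree(A)=0, level(A)=1, enqueue
    C->B: in-degree(B)=1, level(B)>=1
  process D: level=0
    D->B: in-degree(B)=0, level(B)=1, enqueue
  process A: level=1
  process B: level=1
All levels: A:1, B:1, C:0, D:0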